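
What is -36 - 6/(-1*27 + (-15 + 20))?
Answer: -393/11 ≈ -35.727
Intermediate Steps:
-36 - 6/(-1*27 + (-15 + 20)) = -36 - 6/(-27 + 5) = -36 - 6/(-22) = -36 - 1/22*(-6) = -36 + 3/11 = -393/11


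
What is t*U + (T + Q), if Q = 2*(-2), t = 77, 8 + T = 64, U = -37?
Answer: -2797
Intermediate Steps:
T = 56 (T = -8 + 64 = 56)
Q = -4
t*U + (T + Q) = 77*(-37) + (56 - 4) = -2849 + 52 = -2797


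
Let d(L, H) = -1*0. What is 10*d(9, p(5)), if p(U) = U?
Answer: 0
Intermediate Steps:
d(L, H) = 0
10*d(9, p(5)) = 10*0 = 0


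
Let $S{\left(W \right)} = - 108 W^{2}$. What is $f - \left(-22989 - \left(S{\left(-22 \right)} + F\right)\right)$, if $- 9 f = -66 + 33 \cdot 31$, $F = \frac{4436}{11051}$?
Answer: $- \frac{974331260}{33153} \approx -29389.0$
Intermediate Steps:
$F = \frac{4436}{11051}$ ($F = 4436 \cdot \frac{1}{11051} = \frac{4436}{11051} \approx 0.40141$)
$f = - \frac{319}{3}$ ($f = - \frac{-66 + 33 \cdot 31}{9} = - \frac{-66 + 1023}{9} = \left(- \frac{1}{9}\right) 957 = - \frac{319}{3} \approx -106.33$)
$f - \left(-22989 - \left(S{\left(-22 \right)} + F\right)\right) = - \frac{319}{3} - \left(-22989 - \left(- 108 \left(-22\right)^{2} + \frac{4436}{11051}\right)\right) = - \frac{319}{3} - \left(-22989 - \left(\left(-108\right) 484 + \frac{4436}{11051}\right)\right) = - \frac{319}{3} - \left(-22989 - \left(-52272 + \frac{4436}{11051}\right)\right) = - \frac{319}{3} - \left(-22989 - - \frac{577653436}{11051}\right) = - \frac{319}{3} - \left(-22989 + \frac{577653436}{11051}\right) = - \frac{319}{3} - \frac{323601997}{11051} = - \frac{974331260}{33153}$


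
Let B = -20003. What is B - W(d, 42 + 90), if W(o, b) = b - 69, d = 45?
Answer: -20066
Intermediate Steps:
W(o, b) = -69 + b
B - W(d, 42 + 90) = -20003 - (-69 + (42 + 90)) = -20003 - (-69 + 132) = -20003 - 1*63 = -20003 - 63 = -20066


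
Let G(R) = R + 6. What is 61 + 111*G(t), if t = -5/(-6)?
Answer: 1639/2 ≈ 819.50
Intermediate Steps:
t = ⅚ (t = -5*(-⅙) = ⅚ ≈ 0.83333)
G(R) = 6 + R
61 + 111*G(t) = 61 + 111*(6 + ⅚) = 61 + 111*(41/6) = 61 + 1517/2 = 1639/2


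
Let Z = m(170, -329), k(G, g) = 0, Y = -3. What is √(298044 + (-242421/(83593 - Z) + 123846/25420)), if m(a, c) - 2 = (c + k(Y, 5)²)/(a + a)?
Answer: 3*√4321343393419296871542533170/361234328990 ≈ 545.94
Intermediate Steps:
m(a, c) = 2 + c/(2*a) (m(a, c) = 2 + (c + 0²)/(a + a) = 2 + (c + 0)/((2*a)) = 2 + c*(1/(2*a)) = 2 + c/(2*a))
Z = 351/340 (Z = 2 + (½)*(-329)/170 = 2 + (½)*(-329)*(1/170) = 2 - 329/340 = 351/340 ≈ 1.0324)
√(298044 + (-242421/(83593 - Z) + 123846/25420)) = √(298044 + (-242421/(83593 - 1*351/340) + 123846/25420)) = √(298044 + (-242421/(83593 - 351/340) + 123846*(1/25420))) = √(298044 + (-242421/28421269/340 + 61923/12710)) = √(298044 + (-242421*340/28421269 + 61923/12710)) = √(298044 + (-82423140/28421269 + 61923/12710)) = √(298044 + 712332130887/361234328990) = √(107664436681626447/361234328990) = 3*√4321343393419296871542533170/361234328990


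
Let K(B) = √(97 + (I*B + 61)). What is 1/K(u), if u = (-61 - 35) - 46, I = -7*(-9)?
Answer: -I*√13/338 ≈ -0.010667*I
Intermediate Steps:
I = 63
u = -142 (u = -96 - 46 = -142)
K(B) = √(158 + 63*B) (K(B) = √(97 + (63*B + 61)) = √(97 + (61 + 63*B)) = √(158 + 63*B))
1/K(u) = 1/(√(158 + 63*(-142))) = 1/(√(158 - 8946)) = 1/(√(-8788)) = 1/(26*I*√13) = -I*√13/338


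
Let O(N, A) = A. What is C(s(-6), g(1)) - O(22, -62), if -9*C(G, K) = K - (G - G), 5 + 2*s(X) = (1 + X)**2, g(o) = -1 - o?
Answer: 560/9 ≈ 62.222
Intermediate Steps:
s(X) = -5/2 + (1 + X)**2/2
C(G, K) = -K/9 (C(G, K) = -(K - (G - G))/9 = -(K - 1*0)/9 = -(K + 0)/9 = -K/9)
C(s(-6), g(1)) - O(22, -62) = -(-1 - 1*1)/9 - 1*(-62) = -(-1 - 1)/9 + 62 = -1/9*(-2) + 62 = 2/9 + 62 = 560/9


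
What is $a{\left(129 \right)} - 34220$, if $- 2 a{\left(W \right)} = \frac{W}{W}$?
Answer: $- \frac{68441}{2} \approx -34221.0$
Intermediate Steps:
$a{\left(W \right)} = - \frac{1}{2}$ ($a{\left(W \right)} = - \frac{W \frac{1}{W}}{2} = \left(- \frac{1}{2}\right) 1 = - \frac{1}{2}$)
$a{\left(129 \right)} - 34220 = - \frac{1}{2} - 34220 = - \frac{68441}{2}$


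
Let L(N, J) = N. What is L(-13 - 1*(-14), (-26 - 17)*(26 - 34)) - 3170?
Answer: -3169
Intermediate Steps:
L(-13 - 1*(-14), (-26 - 17)*(26 - 34)) - 3170 = (-13 - 1*(-14)) - 3170 = (-13 + 14) - 3170 = 1 - 3170 = -3169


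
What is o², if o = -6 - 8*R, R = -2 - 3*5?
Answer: 16900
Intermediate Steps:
R = -17 (R = -2 - 1*15 = -2 - 15 = -17)
o = 130 (o = -6 - 8*(-17) = -6 + 136 = 130)
o² = 130² = 16900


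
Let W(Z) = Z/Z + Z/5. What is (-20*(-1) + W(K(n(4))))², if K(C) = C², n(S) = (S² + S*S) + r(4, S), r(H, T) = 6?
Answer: 2399401/25 ≈ 95976.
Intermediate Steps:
n(S) = 6 + 2*S² (n(S) = (S² + S*S) + 6 = (S² + S²) + 6 = 2*S² + 6 = 6 + 2*S²)
W(Z) = 1 + Z/5 (W(Z) = 1 + Z*(⅕) = 1 + Z/5)
(-20*(-1) + W(K(n(4))))² = (-20*(-1) + (1 + (6 + 2*4²)²/5))² = (20 + (1 + (6 + 2*16)²/5))² = (20 + (1 + (6 + 32)²/5))² = (20 + (1 + (⅕)*38²))² = (20 + (1 + (⅕)*1444))² = (20 + (1 + 1444/5))² = (20 + 1449/5)² = (1549/5)² = 2399401/25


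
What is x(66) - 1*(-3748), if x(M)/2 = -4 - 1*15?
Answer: 3710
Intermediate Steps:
x(M) = -38 (x(M) = 2*(-4 - 1*15) = 2*(-4 - 15) = 2*(-19) = -38)
x(66) - 1*(-3748) = -38 - 1*(-3748) = -38 + 3748 = 3710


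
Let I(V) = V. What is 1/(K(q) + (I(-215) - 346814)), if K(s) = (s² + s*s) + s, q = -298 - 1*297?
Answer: 1/360426 ≈ 2.7745e-6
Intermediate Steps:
q = -595 (q = -298 - 297 = -595)
K(s) = s + 2*s² (K(s) = (s² + s²) + s = 2*s² + s = s + 2*s²)
1/(K(q) + (I(-215) - 346814)) = 1/(-595*(1 + 2*(-595)) + (-215 - 346814)) = 1/(-595*(1 - 1190) - 347029) = 1/(-595*(-1189) - 347029) = 1/(707455 - 347029) = 1/360426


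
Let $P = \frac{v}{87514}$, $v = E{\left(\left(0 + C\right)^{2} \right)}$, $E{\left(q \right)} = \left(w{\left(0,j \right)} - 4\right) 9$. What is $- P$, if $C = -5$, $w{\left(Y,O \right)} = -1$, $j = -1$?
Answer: $\frac{45}{87514} \approx 0.0005142$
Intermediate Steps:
$E{\left(q \right)} = -45$ ($E{\left(q \right)} = \left(-1 - 4\right) 9 = \left(-5\right) 9 = -45$)
$v = -45$
$P = - \frac{45}{87514} \approx -0.0005142$
$- P = \left(-1\right) \left(- \frac{45}{87514}\right) = \frac{45}{87514}$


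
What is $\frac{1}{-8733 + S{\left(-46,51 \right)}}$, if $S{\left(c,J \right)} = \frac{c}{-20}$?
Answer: $- \frac{10}{87307} \approx -0.00011454$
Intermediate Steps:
$S{\left(c,J \right)} = - \frac{c}{20}$ ($S{\left(c,J \right)} = c \left(- \frac{1}{20}\right) = - \frac{c}{20}$)
$\frac{1}{-8733 + S{\left(-46,51 \right)}} = \frac{1}{-8733 - - \frac{23}{10}} = \frac{1}{-8733 + \frac{23}{10}} = \frac{1}{- \frac{87307}{10}} = - \frac{10}{87307}$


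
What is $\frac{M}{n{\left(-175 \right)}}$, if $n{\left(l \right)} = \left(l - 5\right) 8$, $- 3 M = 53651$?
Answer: $\frac{53651}{4320} \approx 12.419$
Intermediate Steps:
$M = - \frac{53651}{3}$ ($M = \left(- \frac{1}{3}\right) 53651 = - \frac{53651}{3} \approx -17884.0$)
$n{\left(l \right)} = -40 + 8 l$ ($n{\left(l \right)} = \left(-5 + l\right) 8 = -40 + 8 l$)
$\frac{M}{n{\left(-175 \right)}} = - \frac{53651}{3 \left(-40 + 8 \left(-175\right)\right)} = - \frac{53651}{3 \left(-40 - 1400\right)} = - \frac{53651}{3 \left(-1440\right)} = \left(- \frac{53651}{3}\right) \left(- \frac{1}{1440}\right) = \frac{53651}{4320}$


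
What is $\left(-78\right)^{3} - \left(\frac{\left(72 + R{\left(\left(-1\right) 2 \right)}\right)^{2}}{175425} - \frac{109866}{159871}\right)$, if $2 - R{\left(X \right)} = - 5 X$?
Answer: $- \frac{13308967888875166}{28045370175} \approx -4.7455 \cdot 10^{5}$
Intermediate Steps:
$R{\left(X \right)} = 2 + 5 X$ ($R{\left(X \right)} = 2 - - 5 X = 2 + 5 X$)
$\left(-78\right)^{3} - \left(\frac{\left(72 + R{\left(\left(-1\right) 2 \right)}\right)^{2}}{175425} - \frac{109866}{159871}\right) = \left(-78\right)^{3} - \left(\frac{\left(72 + \left(2 + 5 \left(\left(-1\right) 2\right)\right)\right)^{2}}{175425} - \frac{109866}{159871}\right) = -474552 - \left(\left(72 + \left(2 + 5 \left(-2\right)\right)\right)^{2} \cdot \frac{1}{175425} - \frac{109866}{159871}\right) = -474552 - \left(\left(72 + \left(2 - 10\right)\right)^{2} \cdot \frac{1}{175425} - \frac{109866}{159871}\right) = -474552 - \left(\left(72 - 8\right)^{2} \cdot \frac{1}{175425} - \frac{109866}{159871}\right) = -474552 - \left(64^{2} \cdot \frac{1}{175425} - \frac{109866}{159871}\right) = -474552 - \left(4096 \cdot \frac{1}{175425} - \frac{109866}{159871}\right) = -474552 - \left(\frac{4096}{175425} - \frac{109866}{159871}\right) = -474552 - - \frac{18618411434}{28045370175} = -474552 + \frac{18618411434}{28045370175} = - \frac{13308967888875166}{28045370175}$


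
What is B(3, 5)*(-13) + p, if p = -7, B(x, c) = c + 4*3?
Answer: -228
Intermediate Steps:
B(x, c) = 12 + c (B(x, c) = c + 12 = 12 + c)
B(3, 5)*(-13) + p = (12 + 5)*(-13) - 7 = 17*(-13) - 7 = -221 - 7 = -228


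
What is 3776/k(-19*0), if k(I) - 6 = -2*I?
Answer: 1888/3 ≈ 629.33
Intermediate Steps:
k(I) = 6 - 2*I
3776/k(-19*0) = 3776/(6 - (-38)*0) = 3776/(6 - 2*0) = 3776/(6 + 0) = 3776/6 = 3776*(⅙) = 1888/3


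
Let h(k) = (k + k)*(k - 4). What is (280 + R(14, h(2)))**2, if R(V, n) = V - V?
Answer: 78400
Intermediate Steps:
h(k) = 2*k*(-4 + k) (h(k) = (2*k)*(-4 + k) = 2*k*(-4 + k))
R(V, n) = 0
(280 + R(14, h(2)))**2 = (280 + 0)**2 = 280**2 = 78400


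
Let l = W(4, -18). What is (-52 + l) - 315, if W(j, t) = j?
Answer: -363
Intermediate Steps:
l = 4
(-52 + l) - 315 = (-52 + 4) - 315 = -48 - 315 = -363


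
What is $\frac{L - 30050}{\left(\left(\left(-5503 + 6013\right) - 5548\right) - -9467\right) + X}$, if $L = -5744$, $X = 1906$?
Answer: $- \frac{35794}{6335} \approx -5.6502$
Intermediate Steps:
$\frac{L - 30050}{\left(\left(\left(-5503 + 6013\right) - 5548\right) - -9467\right) + X} = \frac{-5744 - 30050}{\left(\left(\left(-5503 + 6013\right) - 5548\right) - -9467\right) + 1906} = - \frac{35794}{\left(\left(510 - 5548\right) + 9467\right) + 1906} = - \frac{35794}{\left(-5038 + 9467\right) + 1906} = - \frac{35794}{4429 + 1906} = - \frac{35794}{6335}$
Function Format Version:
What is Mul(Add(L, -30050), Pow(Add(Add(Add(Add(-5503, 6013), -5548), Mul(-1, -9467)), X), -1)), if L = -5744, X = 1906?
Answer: Rational(-35794, 6335) ≈ -5.6502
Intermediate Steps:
Mul(Add(L, -30050), Pow(Add(Add(Add(Add(-5503, 6013), -5548), Mul(-1, -9467)), X), -1)) = Mul(Add(-5744, -30050), Pow(Add(Add(Add(Add(-5503, 6013), -5548), Mul(-1, -9467)), 1906), -1)) = Mul(-35794, Pow(Add(Add(Add(510, -5548), 9467), 1906), -1)) = Mul(-35794, Pow(Add(Add(-5038, 9467), 1906), -1)) = Mul(-35794, Pow(Add(4429, 1906), -1)) = Mul(-35794, Pow(6335, -1)) = Mul(-35794, Rational(1, 6335)) = Rational(-35794, 6335)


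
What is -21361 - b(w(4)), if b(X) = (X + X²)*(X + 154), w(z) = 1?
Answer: -21671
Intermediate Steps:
b(X) = (154 + X)*(X + X²) (b(X) = (X + X²)*(154 + X) = (154 + X)*(X + X²))
-21361 - b(w(4)) = -21361 - (154 + 1² + 155*1) = -21361 - (154 + 1 + 155) = -21361 - 310 = -21671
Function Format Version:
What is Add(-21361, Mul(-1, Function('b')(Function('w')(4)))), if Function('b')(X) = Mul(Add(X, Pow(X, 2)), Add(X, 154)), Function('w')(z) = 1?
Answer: -21671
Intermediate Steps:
Function('b')(X) = Mul(Add(154, X), Add(X, Pow(X, 2))) (Function('b')(X) = Mul(Add(X, Pow(X, 2)), Add(154, X)) = Mul(Add(154, X), Add(X, Pow(X, 2))))
Add(-21361, Mul(-1, Function('b')(Function('w')(4)))) = Add(-21361, Mul(-1, Mul(1, Add(154, Pow(1, 2), Mul(155, 1))))) = Add(-21361, Mul(-1, Mul(1, Add(154, 1, 155)))) = Add(-21361, Mul(-1, Mul(1, 310))) = Add(-21361, Mul(-1, 310)) = Add(-21361, -310) = -21671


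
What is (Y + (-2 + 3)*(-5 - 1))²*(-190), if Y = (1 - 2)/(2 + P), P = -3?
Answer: -4750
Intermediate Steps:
Y = 1 (Y = (1 - 2)/(2 - 3) = -1/(-1) = -1*(-1) = 1)
(Y + (-2 + 3)*(-5 - 1))²*(-190) = (1 + (-2 + 3)*(-5 - 1))²*(-190) = (1 + 1*(-6))²*(-190) = (1 - 6)²*(-190) = (-5)²*(-190) = 25*(-190) = -4750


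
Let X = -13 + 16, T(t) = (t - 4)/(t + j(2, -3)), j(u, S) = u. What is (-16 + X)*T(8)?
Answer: -26/5 ≈ -5.2000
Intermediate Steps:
T(t) = (-4 + t)/(2 + t) (T(t) = (t - 4)/(t + 2) = (-4 + t)/(2 + t))
X = 3
(-16 + X)*T(8) = (-16 + 3)*((-4 + 8)/(2 + 8)) = -13*4/10 = -13*2/5 = -26/5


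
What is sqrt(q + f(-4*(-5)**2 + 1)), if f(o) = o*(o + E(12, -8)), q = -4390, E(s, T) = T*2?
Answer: sqrt(6995) ≈ 83.636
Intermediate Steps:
E(s, T) = 2*T
f(o) = o*(-16 + o) (f(o) = o*(o + 2*(-8)) = o*(o - 16) = o*(-16 + o))
sqrt(q + f(-4*(-5)**2 + 1)) = sqrt(-4390 + (-4*(-5)**2 + 1)*(-16 + (-4*(-5)**2 + 1))) = sqrt(-4390 + (-4*25 + 1)*(-16 + (-4*25 + 1))) = sqrt(-4390 + (-100 + 1)*(-16 + (-100 + 1))) = sqrt(-4390 - 99*(-16 - 99)) = sqrt(-4390 - 99*(-115)) = sqrt(-4390 + 11385) = sqrt(6995)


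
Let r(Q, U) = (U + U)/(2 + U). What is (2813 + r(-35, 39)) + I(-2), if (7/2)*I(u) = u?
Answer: 807713/287 ≈ 2814.3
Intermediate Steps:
r(Q, U) = 2*U/(2 + U) (r(Q, U) = (2*U)/(2 + U) = 2*U/(2 + U))
I(u) = 2*u/7
(2813 + r(-35, 39)) + I(-2) = (2813 + 2*39/(2 + 39)) + (2/7)*(-2) = (2813 + 2*39/41) - 4/7 = (2813 + 2*39*(1/41)) - 4/7 = (2813 + 78/41) - 4/7 = 115411/41 - 4/7 = 807713/287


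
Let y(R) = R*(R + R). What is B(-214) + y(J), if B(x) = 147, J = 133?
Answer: 35525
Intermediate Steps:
y(R) = 2*R**2 (y(R) = R*(2*R) = 2*R**2)
B(-214) + y(J) = 147 + 2*133**2 = 147 + 2*17689 = 147 + 35378 = 35525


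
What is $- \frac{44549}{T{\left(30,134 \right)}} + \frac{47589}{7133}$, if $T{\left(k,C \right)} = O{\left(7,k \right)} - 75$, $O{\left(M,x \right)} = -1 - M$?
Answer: $\frac{321717904}{592039} \approx 543.41$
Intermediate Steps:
$T{\left(k,C \right)} = -83$ ($T{\left(k,C \right)} = \left(-1 - 7\right) - 75 = -8 - 75 = -83$)
$- \frac{44549}{T{\left(30,134 \right)}} + \frac{47589}{7133} = - \frac{44549}{-83} + \frac{47589}{7133} = \left(-44549\right) \left(- \frac{1}{83}\right) + 47589 \cdot \frac{1}{7133} = \frac{44549}{83} + \frac{47589}{7133} = \frac{321717904}{592039}$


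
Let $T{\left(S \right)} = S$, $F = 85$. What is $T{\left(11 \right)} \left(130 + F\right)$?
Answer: $2365$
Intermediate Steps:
$T{\left(11 \right)} \left(130 + F\right) = 11 \left(130 + 85\right) = 11 \cdot 215 = 2365$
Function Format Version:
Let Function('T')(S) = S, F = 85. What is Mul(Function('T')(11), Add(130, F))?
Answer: 2365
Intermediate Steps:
Mul(Function('T')(11), Add(130, F)) = Mul(11, Add(130, 85)) = Mul(11, 215) = 2365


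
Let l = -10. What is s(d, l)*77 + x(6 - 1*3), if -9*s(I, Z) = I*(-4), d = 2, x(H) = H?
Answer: 643/9 ≈ 71.444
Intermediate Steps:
s(I, Z) = 4*I/9 (s(I, Z) = -I*(-4)/9 = -(-4)*I/9 = 4*I/9)
s(d, l)*77 + x(6 - 1*3) = ((4/9)*2)*77 + (6 - 1*3) = (8/9)*77 + (6 - 3) = 616/9 + 3 = 643/9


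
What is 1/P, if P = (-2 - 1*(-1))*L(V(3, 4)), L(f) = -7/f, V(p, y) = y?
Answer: 4/7 ≈ 0.57143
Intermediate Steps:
P = 7/4 (P = (-2 - 1*(-1))*(-7/4) = (-2 + 1)*(-7*¼) = -1*(-7/4) = 7/4 ≈ 1.7500)
1/P = 1/(7/4) = 4/7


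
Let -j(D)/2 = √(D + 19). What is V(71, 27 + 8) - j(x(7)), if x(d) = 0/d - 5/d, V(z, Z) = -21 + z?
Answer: 50 + 16*√14/7 ≈ 58.552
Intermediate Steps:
x(d) = -5/d (x(d) = 0 - 5/d = -5/d)
j(D) = -2*√(19 + D) (j(D) = -2*√(D + 19) = -2*√(19 + D))
V(71, 27 + 8) - j(x(7)) = (-21 + 71) - (-2)*√(19 - 5/7) = 50 - (-2)*√(19 - 5*⅐) = 50 - (-2)*√(19 - 5/7) = 50 - (-2)*√(128/7) = 50 - (-2)*8*√14/7 = 50 - (-16)*√14/7 = 50 + 16*√14/7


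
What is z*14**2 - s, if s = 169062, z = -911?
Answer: -347618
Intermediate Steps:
z*14**2 - s = -911*14**2 - 1*169062 = -911*196 - 169062 = -178556 - 169062 = -347618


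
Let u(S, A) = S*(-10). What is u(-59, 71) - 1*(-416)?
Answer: 1006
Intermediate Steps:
u(S, A) = -10*S
u(-59, 71) - 1*(-416) = -10*(-59) - 1*(-416) = 590 + 416 = 1006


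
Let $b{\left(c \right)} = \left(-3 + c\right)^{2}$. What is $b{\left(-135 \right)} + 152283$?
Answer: $171327$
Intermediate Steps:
$b{\left(-135 \right)} + 152283 = \left(-3 - 135\right)^{2} + 152283 = \left(-138\right)^{2} + 152283 = 19044 + 152283 = 171327$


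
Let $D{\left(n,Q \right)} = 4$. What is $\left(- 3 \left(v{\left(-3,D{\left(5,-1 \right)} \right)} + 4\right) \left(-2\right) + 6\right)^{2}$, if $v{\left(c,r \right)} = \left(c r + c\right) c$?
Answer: $90000$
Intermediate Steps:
$v{\left(c,r \right)} = c \left(c + c r\right)$ ($v{\left(c,r \right)} = \left(c + c r\right) c = c \left(c + c r\right)$)
$\left(- 3 \left(v{\left(-3,D{\left(5,-1 \right)} \right)} + 4\right) \left(-2\right) + 6\right)^{2} = \left(- 3 \left(\left(-3\right)^{2} \left(1 + 4\right) + 4\right) \left(-2\right) + 6\right)^{2} = \left(- 3 \left(9 \cdot 5 + 4\right) \left(-2\right) + 6\right)^{2} = \left(- 3 \left(45 + 4\right) \left(-2\right) + 6\right)^{2} = \left(\left(-3\right) 49 \left(-2\right) + 6\right)^{2} = \left(\left(-147\right) \left(-2\right) + 6\right)^{2} = \left(294 + 6\right)^{2} = 300^{2} = 90000$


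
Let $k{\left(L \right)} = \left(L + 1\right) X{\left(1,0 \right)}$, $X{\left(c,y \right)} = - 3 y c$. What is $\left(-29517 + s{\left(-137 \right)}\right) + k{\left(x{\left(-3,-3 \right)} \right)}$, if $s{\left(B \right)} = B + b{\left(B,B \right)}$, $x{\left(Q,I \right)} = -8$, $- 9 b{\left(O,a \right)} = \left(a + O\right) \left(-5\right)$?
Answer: $- \frac{268256}{9} \approx -29806.0$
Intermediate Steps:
$b{\left(O,a \right)} = \frac{5 O}{9} + \frac{5 a}{9}$ ($b{\left(O,a \right)} = - \frac{\left(a + O\right) \left(-5\right)}{9} = - \frac{\left(O + a\right) \left(-5\right)}{9} = - \frac{- 5 O - 5 a}{9} = \frac{5 O}{9} + \frac{5 a}{9}$)
$X{\left(c,y \right)} = - 3 c y$
$s{\left(B \right)} = \frac{19 B}{9}$ ($s{\left(B \right)} = B + \left(\frac{5 B}{9} + \frac{5 B}{9}\right) = B + \frac{10 B}{9} = \frac{19 B}{9}$)
$k{\left(L \right)} = 0$ ($k{\left(L \right)} = \left(L + 1\right) \left(\left(-3\right) 1 \cdot 0\right) = \left(1 + L\right) 0 = 0$)
$\left(-29517 + s{\left(-137 \right)}\right) + k{\left(x{\left(-3,-3 \right)} \right)} = \left(-29517 + \frac{19}{9} \left(-137\right)\right) + 0 = \left(-29517 - \frac{2603}{9}\right) + 0 = - \frac{268256}{9} + 0 = - \frac{268256}{9}$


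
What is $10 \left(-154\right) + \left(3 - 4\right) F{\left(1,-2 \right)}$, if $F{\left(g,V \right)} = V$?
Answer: $-1538$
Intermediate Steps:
$10 \left(-154\right) + \left(3 - 4\right) F{\left(1,-2 \right)} = 10 \left(-154\right) + \left(3 - 4\right) \left(-2\right) = -1540 - -2 = -1540 + 2 = -1538$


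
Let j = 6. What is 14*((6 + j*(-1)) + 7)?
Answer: 98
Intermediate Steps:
14*((6 + j*(-1)) + 7) = 14*((6 + 6*(-1)) + 7) = 14*((6 - 6) + 7) = 14*(0 + 7) = 14*7 = 98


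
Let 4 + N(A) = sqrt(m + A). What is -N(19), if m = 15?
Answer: 4 - sqrt(34) ≈ -1.8310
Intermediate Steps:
N(A) = -4 + sqrt(15 + A)
-N(19) = -(-4 + sqrt(15 + 19)) = -(-4 + sqrt(34)) = 4 - sqrt(34)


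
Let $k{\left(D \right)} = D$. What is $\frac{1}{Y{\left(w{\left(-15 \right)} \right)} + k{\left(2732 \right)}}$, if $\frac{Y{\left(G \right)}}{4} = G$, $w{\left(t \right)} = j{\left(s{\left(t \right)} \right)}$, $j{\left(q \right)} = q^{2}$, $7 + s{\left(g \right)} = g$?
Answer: $\frac{1}{4668} \approx 0.00021422$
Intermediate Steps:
$s{\left(g \right)} = -7 + g$
$w{\left(t \right)} = \left(-7 + t\right)^{2}$
$Y{\left(G \right)} = 4 G$
$\frac{1}{Y{\left(w{\left(-15 \right)} \right)} + k{\left(2732 \right)}} = \frac{1}{4 \left(-7 - 15\right)^{2} + 2732} = \frac{1}{4 \left(-22\right)^{2} + 2732} = \frac{1}{4 \cdot 484 + 2732} = \frac{1}{1936 + 2732} = \frac{1}{4668}$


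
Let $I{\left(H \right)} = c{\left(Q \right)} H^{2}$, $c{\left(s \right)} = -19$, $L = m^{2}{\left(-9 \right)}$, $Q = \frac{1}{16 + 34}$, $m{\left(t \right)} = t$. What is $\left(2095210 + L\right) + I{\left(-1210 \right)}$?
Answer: $-25722609$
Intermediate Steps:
$Q = \frac{1}{50} \approx 0.02$
$L = 81$ ($L = \left(-9\right)^{2} = 81$)
$I{\left(H \right)} = - 19 H^{2}$
$\left(2095210 + L\right) + I{\left(-1210 \right)} = \left(2095210 + 81\right) - 19 \left(-1210\right)^{2} = 2095291 - 27817900 = -25722609$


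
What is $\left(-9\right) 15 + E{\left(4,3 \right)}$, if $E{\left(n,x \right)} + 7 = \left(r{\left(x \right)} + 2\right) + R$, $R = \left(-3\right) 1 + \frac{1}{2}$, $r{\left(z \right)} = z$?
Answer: $- \frac{279}{2} \approx -139.5$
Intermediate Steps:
$R = - \frac{5}{2}$ ($R = -3 + \frac{1}{2} = - \frac{5}{2} \approx -2.5$)
$E{\left(n,x \right)} = - \frac{15}{2} + x$ ($E{\left(n,x \right)} = -7 + \left(\left(x + 2\right) - \frac{5}{2}\right) = -7 + \left(\left(2 + x\right) - \frac{5}{2}\right) = -7 + \left(- \frac{1}{2} + x\right) = - \frac{15}{2} + x$)
$\left(-9\right) 15 + E{\left(4,3 \right)} = \left(-9\right) 15 + \left(- \frac{15}{2} + 3\right) = -135 - \frac{9}{2} = - \frac{279}{2}$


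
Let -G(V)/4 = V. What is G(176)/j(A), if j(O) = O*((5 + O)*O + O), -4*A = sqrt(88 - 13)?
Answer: -360448/12525 - 45056*sqrt(3)/7515 ≈ -39.163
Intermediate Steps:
G(V) = -4*V
A = -5*sqrt(3)/4 (A = -sqrt(88 - 13)/4 = -5*sqrt(3)/4 ≈ -2.1651)
j(O) = O*(O + O*(5 + O)) (j(O) = O*(O*(5 + O) + O) = O*(O + O*(5 + O)))
G(176)/j(A) = (-4*176)/(((-5*sqrt(3)/4)**2*(6 - 5*sqrt(3)/4))) = -704*16/(75*(6 - 5*sqrt(3)/4)) = -704/(225/8 - 375*sqrt(3)/64)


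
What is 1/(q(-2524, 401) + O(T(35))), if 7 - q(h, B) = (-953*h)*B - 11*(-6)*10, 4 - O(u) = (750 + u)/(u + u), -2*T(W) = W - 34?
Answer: -2/1929108143 ≈ -1.0367e-9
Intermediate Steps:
T(W) = 17 - W/2 (T(W) = -(W - 34)/2 = -(-34 + W)/2 = 17 - W/2)
O(u) = 4 - (750 + u)/(2*u) (O(u) = 4 - (750 + u)/(u + u) = 4 - (750 + u)/(2*u))
q(h, B) = -653 + 953*B*h (q(h, B) = 7 - ((-953*h)*B - 11*(-6)*10) = 7 - (-953*B*h + 66*10) = 7 - (-953*B*h + 660) = 7 - (660 - 953*B*h) = 7 + (-660 + 953*B*h) = -653 + 953*B*h)
1/(q(-2524, 401) + O(T(35))) = 1/((-653 + 953*401*(-2524)) + (7/2 - 375/(17 - 1/2*35))) = 1/((-653 - 964554172) + (7/2 - 375/(17 - 35/2))) = 1/(-964554825 + (7/2 - 375/(-1/2))) = 1/(-964554825 + (7/2 - 375*(-2))) = 1/(-964554825 + (7/2 + 750)) = 1/(-964554825 + 1507/2) = 1/(-1929108143/2) = -2/1929108143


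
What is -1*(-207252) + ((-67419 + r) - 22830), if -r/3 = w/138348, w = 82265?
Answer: 5395628083/46116 ≈ 1.1700e+5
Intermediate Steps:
r = -82265/46116 (r = -246795/138348 = -3*82265/138348 = -82265/46116 ≈ -1.7839)
-1*(-207252) + ((-67419 + r) - 22830) = -1*(-207252) + ((-67419 - 82265/46116) - 22830) = 207252 + (-3109176869/46116 - 22830) = 207252 - 4162005149/46116 = 5395628083/46116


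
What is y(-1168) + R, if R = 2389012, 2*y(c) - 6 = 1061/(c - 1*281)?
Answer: 6923364409/2898 ≈ 2.3890e+6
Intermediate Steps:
y(c) = 3 + 1061/(2*(-281 + c)) (y(c) = 3 + (1061/(c - 1*281))/2 = 3 + (1061/(c - 281))/2 = 3 + (1061/(-281 + c))/2 = 3 + 1061/(2*(-281 + c)))
y(-1168) + R = (-625 + 6*(-1168))/(2*(-281 - 1168)) + 2389012 = (½)*(-625 - 7008)/(-1449) + 2389012 = (½)*(-1/1449)*(-7633) + 2389012 = 7633/2898 + 2389012 = 6923364409/2898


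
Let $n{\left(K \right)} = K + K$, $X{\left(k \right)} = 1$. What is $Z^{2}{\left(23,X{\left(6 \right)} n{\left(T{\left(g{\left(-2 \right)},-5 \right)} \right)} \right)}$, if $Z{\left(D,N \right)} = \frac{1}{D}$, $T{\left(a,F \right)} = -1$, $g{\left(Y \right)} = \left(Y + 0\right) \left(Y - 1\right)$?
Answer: $\frac{1}{529} \approx 0.0018904$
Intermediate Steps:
$g{\left(Y \right)} = Y \left(-1 + Y\right)$
$n{\left(K \right)} = 2 K$
$Z^{2}{\left(23,X{\left(6 \right)} n{\left(T{\left(g{\left(-2 \right)},-5 \right)} \right)} \right)} = \left(\frac{1}{23}\right)^{2} = \frac{1}{529}$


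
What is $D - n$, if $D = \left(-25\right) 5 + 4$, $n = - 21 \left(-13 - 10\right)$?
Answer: $-604$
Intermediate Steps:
$n = 483$ ($n = \left(-21\right) \left(-23\right) = 483$)
$D = -121$ ($D = -125 + 4 = -121$)
$D - n = -121 - 483 = -604$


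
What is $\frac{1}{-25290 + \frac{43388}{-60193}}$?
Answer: $- \frac{60193}{1522324358} \approx -3.954 \cdot 10^{-5}$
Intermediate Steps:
$\frac{1}{-25290 + \frac{43388}{-60193}} = \frac{1}{-25290 + 43388 \left(- \frac{1}{60193}\right)} = \frac{1}{-25290 - \frac{43388}{60193}} = \frac{1}{- \frac{1522324358}{60193}} = - \frac{60193}{1522324358}$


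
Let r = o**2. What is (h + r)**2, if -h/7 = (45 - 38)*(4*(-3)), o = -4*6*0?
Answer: 345744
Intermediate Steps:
o = 0 (o = -24*0 = 0)
h = 588 (h = -7*(45 - 38)*4*(-3) = -49*(-12) = -7*(-84) = 588)
r = 0 (r = 0**2 = 0)
(h + r)**2 = (588 + 0)**2 = 588**2 = 345744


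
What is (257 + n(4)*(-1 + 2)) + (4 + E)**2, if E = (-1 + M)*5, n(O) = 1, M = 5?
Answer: 834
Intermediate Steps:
E = 20 (E = (-1 + 5)*5 = 4*5 = 20)
(257 + n(4)*(-1 + 2)) + (4 + E)**2 = (257 + 1*(-1 + 2)) + (4 + 20)**2 = (257 + 1*1) + 24**2 = (257 + 1) + 576 = 258 + 576 = 834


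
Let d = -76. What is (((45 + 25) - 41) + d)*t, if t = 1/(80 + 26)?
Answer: -47/106 ≈ -0.44340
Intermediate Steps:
t = 1/106 ≈ 0.0094340
(((45 + 25) - 41) + d)*t = (((45 + 25) - 41) - 76)*(1/106) = ((70 - 41) - 76)*(1/106) = (29 - 76)*(1/106) = -47*1/106 = -47/106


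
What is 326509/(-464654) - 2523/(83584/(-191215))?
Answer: 112069134166387/19418819968 ≈ 5771.2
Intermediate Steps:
326509/(-464654) - 2523/(83584/(-191215)) = 326509*(-1/464654) - 2523/(83584*(-1/191215)) = -326509/464654 - 2523/(-83584/191215) = -326509/464654 - 2523*(-191215/83584) = -326509/464654 + 482435445/83584 = 112069134166387/19418819968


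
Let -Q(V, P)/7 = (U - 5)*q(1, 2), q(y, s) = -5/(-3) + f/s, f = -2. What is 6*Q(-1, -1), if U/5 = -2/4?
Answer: 210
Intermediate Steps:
q(y, s) = 5/3 - 2/s (q(y, s) = -5/(-3) - 2/s = -5*(-1/3) - 2/s = 5/3 - 2/s)
U = -5/2 (U = 5*(-2/4) = 5*(-2*1/4) = 5*(-1/2) = -5/2 ≈ -2.5000)
Q(V, P) = 35 (Q(V, P) = -7*(-5/2 - 5)*(5/3 - 2/2) = -(-105)*(5/3 - 2*1/2)/2 = -(-105)*(5/3 - 1)/2 = -(-105)*2/(2*3) = -7*(-5) = 35)
6*Q(-1, -1) = 6*35 = 210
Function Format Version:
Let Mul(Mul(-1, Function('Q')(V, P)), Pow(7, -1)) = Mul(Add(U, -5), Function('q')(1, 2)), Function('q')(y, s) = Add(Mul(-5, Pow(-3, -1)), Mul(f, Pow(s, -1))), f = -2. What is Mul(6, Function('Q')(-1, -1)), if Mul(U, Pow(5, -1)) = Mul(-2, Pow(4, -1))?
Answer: 210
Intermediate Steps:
Function('q')(y, s) = Add(Rational(5, 3), Mul(-2, Pow(s, -1))) (Function('q')(y, s) = Add(Mul(-5, Pow(-3, -1)), Mul(-2, Pow(s, -1))) = Add(Mul(-5, Rational(-1, 3)), Mul(-2, Pow(s, -1))) = Add(Rational(5, 3), Mul(-2, Pow(s, -1))))
U = Rational(-5, 2) (U = Mul(5, Mul(-2, Pow(4, -1))) = Mul(5, Mul(-2, Rational(1, 4))) = Mul(5, Rational(-1, 2)) = Rational(-5, 2) ≈ -2.5000)
Function('Q')(V, P) = 35 (Function('Q')(V, P) = Mul(-7, Mul(Add(Rational(-5, 2), -5), Add(Rational(5, 3), Mul(-2, Pow(2, -1))))) = Mul(-7, Mul(Rational(-15, 2), Add(Rational(5, 3), Mul(-2, Rational(1, 2))))) = Mul(-7, Mul(Rational(-15, 2), Add(Rational(5, 3), -1))) = Mul(-7, Mul(Rational(-15, 2), Rational(2, 3))) = Mul(-7, -5) = 35)
Mul(6, Function('Q')(-1, -1)) = Mul(6, 35) = 210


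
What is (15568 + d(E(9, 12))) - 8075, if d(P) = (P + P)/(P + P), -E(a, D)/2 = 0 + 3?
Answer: 7494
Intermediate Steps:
E(a, D) = -6 (E(a, D) = -2*(0 + 3) = -2*3 = -6)
d(P) = 1 (d(P) = (2*P)/((2*P)) = (2*P)*(1/(2*P)) = 1)
(15568 + d(E(9, 12))) - 8075 = (15568 + 1) - 8075 = 15569 - 8075 = 7494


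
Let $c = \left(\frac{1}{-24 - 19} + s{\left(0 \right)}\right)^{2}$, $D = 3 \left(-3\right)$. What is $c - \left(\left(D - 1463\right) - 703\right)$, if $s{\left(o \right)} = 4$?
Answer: $\frac{4050816}{1849} \approx 2190.8$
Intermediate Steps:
$D = -9$
$c = \frac{29241}{1849}$ ($c = \left(\frac{1}{-24 - 19} + 4\right)^{2} = \left(\frac{1}{-43} + 4\right)^{2} = \left(- \frac{1}{43} + 4\right)^{2} = \left(\frac{171}{43}\right)^{2} = \frac{29241}{1849} \approx 15.814$)
$c - \left(\left(D - 1463\right) - 703\right) = \frac{29241}{1849} - \left(\left(-9 - 1463\right) - 703\right) = \frac{29241}{1849} - \left(-1472 - 703\right) = \frac{29241}{1849} - -2175 = \frac{29241}{1849} + 2175 = \frac{4050816}{1849}$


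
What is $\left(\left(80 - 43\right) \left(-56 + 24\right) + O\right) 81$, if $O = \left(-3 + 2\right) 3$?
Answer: $-96147$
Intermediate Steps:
$O = -3$ ($O = \left(-1\right) 3 = -3$)
$\left(\left(80 - 43\right) \left(-56 + 24\right) + O\right) 81 = \left(\left(80 - 43\right) \left(-56 + 24\right) - 3\right) 81 = \left(37 \left(-32\right) - 3\right) 81 = \left(-1184 - 3\right) 81 = \left(-1187\right) 81 = -96147$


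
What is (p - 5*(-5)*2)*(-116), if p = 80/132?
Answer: -193720/33 ≈ -5870.3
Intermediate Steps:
p = 20/33 (p = 80*(1/132) = 20/33 ≈ 0.60606)
(p - 5*(-5)*2)*(-116) = (20/33 - 5*(-5)*2)*(-116) = (20/33 + 25*2)*(-116) = (20/33 + 50)*(-116) = (1670/33)*(-116) = -193720/33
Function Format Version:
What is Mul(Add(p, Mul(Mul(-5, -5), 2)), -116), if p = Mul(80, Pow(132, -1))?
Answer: Rational(-193720, 33) ≈ -5870.3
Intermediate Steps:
p = Rational(20, 33) (p = Mul(80, Rational(1, 132)) = Rational(20, 33) ≈ 0.60606)
Mul(Add(p, Mul(Mul(-5, -5), 2)), -116) = Mul(Add(Rational(20, 33), Mul(Mul(-5, -5), 2)), -116) = Mul(Add(Rational(20, 33), Mul(25, 2)), -116) = Mul(Add(Rational(20, 33), 50), -116) = Mul(Rational(1670, 33), -116) = Rational(-193720, 33)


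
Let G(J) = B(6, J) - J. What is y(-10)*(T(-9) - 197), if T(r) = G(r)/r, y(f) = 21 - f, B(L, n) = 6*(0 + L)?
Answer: -6262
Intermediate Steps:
B(L, n) = 6*L
G(J) = 36 - J (G(J) = 6*6 - J = 36 - J)
T(r) = (36 - r)/r
y(-10)*(T(-9) - 197) = (21 - 1*(-10))*((36 - 1*(-9))/(-9) - 197) = (21 + 10)*(-(36 + 9)/9 - 197) = 31*(-⅑*45 - 197) = 31*(-5 - 197) = 31*(-202) = -6262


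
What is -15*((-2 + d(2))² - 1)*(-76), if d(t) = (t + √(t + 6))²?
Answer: 258780 + 182400*√2 ≈ 5.1673e+5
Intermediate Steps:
d(t) = (t + √(6 + t))²
-15*((-2 + d(2))² - 1)*(-76) = -15*((-2 + (2 + √(6 + 2))²)² - 1)*(-76) = -15*((-2 + (2 + √8)²)² - 1)*(-76) = -15*((-2 + (2 + 2*√2)²)² - 1)*(-76) = -15*(-1 + (-2 + (2 + 2*√2)²)²)*(-76) = (15 - 15*(-2 + (2 + 2*√2)²)²)*(-76) = -1140 + 1140*(-2 + (2 + 2*√2)²)²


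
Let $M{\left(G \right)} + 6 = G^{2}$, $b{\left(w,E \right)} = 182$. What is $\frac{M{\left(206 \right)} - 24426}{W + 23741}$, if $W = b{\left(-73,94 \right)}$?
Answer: $\frac{18004}{23923} \approx 0.75258$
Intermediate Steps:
$W = 182$
$M{\left(G \right)} = -6 + G^{2}$
$\frac{M{\left(206 \right)} - 24426}{W + 23741} = \frac{\left(-6 + 206^{2}\right) - 24426}{182 + 23741} = \frac{\left(-6 + 42436\right) - 24426}{23923} = \left(42430 - 24426\right) \frac{1}{23923} = 18004 \cdot \frac{1}{23923} = \frac{18004}{23923}$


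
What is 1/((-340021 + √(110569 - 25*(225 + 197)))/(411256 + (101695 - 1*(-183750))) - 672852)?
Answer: -326597405563900373/219751876922506243520510 - 696701*√100019/219751876922506243520510 ≈ -1.4862e-6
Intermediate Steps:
1/((-340021 + √(110569 - 25*(225 + 197)))/(411256 + (101695 - 1*(-183750))) - 672852) = 1/((-340021 + √(110569 - 25*422))/(411256 + (101695 + 183750)) - 672852) = 1/((-340021 + √(110569 - 10550))/(411256 + 285445) - 672852) = 1/((-340021 + √100019)/696701 - 672852) = 1/((-340021 + √100019)*(1/696701) - 672852) = 1/((-340021/696701 + √100019/696701) - 672852) = 1/(-468777001273/696701 + √100019/696701)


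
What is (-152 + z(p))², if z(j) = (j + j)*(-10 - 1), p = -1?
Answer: 16900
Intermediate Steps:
z(j) = -22*j (z(j) = (2*j)*(-11) = -22*j)
(-152 + z(p))² = (-152 - 22*(-1))² = (-152 + 22)² = (-130)² = 16900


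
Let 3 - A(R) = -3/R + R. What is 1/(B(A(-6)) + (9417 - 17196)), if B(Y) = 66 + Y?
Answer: -2/15409 ≈ -0.00012979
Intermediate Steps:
A(R) = 3 - R + 3/R (A(R) = 3 - (-3/R + R) = 3 - (R - 3/R) = 3 + (-R + 3/R) = 3 - R + 3/R)
1/(B(A(-6)) + (9417 - 17196)) = 1/((66 + (3 - 1*(-6) + 3/(-6))) + (9417 - 17196)) = 1/((66 + (3 + 6 + 3*(-⅙))) - 7779) = 1/((66 + (3 + 6 - ½)) - 7779) = 1/((66 + 17/2) - 7779) = 1/(149/2 - 7779) = 1/(-15409/2) = -2/15409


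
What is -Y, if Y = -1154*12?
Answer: 13848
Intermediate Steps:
Y = -13848
-Y = -1*(-13848) = 13848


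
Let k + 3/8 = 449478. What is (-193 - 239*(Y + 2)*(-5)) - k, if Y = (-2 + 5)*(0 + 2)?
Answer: -3520885/8 ≈ -4.4011e+5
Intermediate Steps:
Y = 6 (Y = 3*2 = 6)
k = 3595821/8 (k = -3/8 + 449478 = 3595821/8 ≈ 4.4948e+5)
(-193 - 239*(Y + 2)*(-5)) - k = (-193 - 239*(6 + 2)*(-5)) - 1*3595821/8 = (-193 - 1912*(-5)) - 3595821/8 = (-193 - 239*(-40)) - 3595821/8 = (-193 + 9560) - 3595821/8 = 9367 - 3595821/8 = -3520885/8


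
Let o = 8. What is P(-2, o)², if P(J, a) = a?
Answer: 64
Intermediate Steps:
P(-2, o)² = 8² = 64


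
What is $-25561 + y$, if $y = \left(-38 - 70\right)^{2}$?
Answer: $-13897$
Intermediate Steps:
$y = 11664$ ($y = \left(-108\right)^{2} = 11664$)
$-25561 + y = -25561 + 11664 = -13897$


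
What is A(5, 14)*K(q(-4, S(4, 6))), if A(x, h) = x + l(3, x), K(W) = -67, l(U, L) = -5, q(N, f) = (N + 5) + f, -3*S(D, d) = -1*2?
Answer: 0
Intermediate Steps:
S(D, d) = ⅔ (S(D, d) = -(-1)*2/3 = -⅓*(-2) = ⅔)
q(N, f) = 5 + N + f (q(N, f) = (5 + N) + f = 5 + N + f)
A(x, h) = -5 + x (A(x, h) = x - 5 = -5 + x)
A(5, 14)*K(q(-4, S(4, 6))) = (-5 + 5)*(-67) = 0*(-67) = 0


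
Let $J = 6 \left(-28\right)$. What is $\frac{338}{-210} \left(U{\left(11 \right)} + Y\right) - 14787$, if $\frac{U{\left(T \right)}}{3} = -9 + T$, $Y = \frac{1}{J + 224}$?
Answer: $- \frac{87004513}{5880} \approx -14797.0$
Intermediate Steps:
$J = -168$
$Y = \frac{1}{56}$ ($Y = \frac{1}{-168 + 224} = \frac{1}{56} \approx 0.017857$)
$U{\left(T \right)} = -27 + 3 T$ ($U{\left(T \right)} = 3 \left(-9 + T\right) = -27 + 3 T$)
$\frac{338}{-210} \left(U{\left(11 \right)} + Y\right) - 14787 = \frac{338}{-210} \left(\left(-27 + 3 \cdot 11\right) + \frac{1}{56}\right) - 14787 = 338 \left(- \frac{1}{210}\right) \left(\left(-27 + 33\right) + \frac{1}{56}\right) - 14787 = - \frac{169 \left(6 + \frac{1}{56}\right)}{105} - 14787 = \left(- \frac{169}{105}\right) \frac{337}{56} - 14787 = - \frac{56953}{5880} - 14787 = - \frac{87004513}{5880}$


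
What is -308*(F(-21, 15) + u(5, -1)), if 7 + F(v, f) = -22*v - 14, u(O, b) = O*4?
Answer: -141988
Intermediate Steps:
u(O, b) = 4*O
F(v, f) = -21 - 22*v (F(v, f) = -7 + (-22*v - 14) = -7 + (-14 - 22*v) = -21 - 22*v)
-308*(F(-21, 15) + u(5, -1)) = -308*((-21 - 22*(-21)) + 4*5) = -308*((-21 + 462) + 20) = -308*(441 + 20) = -308*461 = -141988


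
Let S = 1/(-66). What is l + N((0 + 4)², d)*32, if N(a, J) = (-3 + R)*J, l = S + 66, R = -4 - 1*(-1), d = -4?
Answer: 55043/66 ≈ 833.98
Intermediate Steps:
R = -3 (R = -4 + 1 = -3)
S = -1/66 ≈ -0.015152
l = 4355/66 (l = -1/66 + 66 = 4355/66 ≈ 65.985)
N(a, J) = -6*J (N(a, J) = (-3 - 3)*J = -6*J)
l + N((0 + 4)², d)*32 = 4355/66 - 6*(-4)*32 = 4355/66 + 24*32 = 4355/66 + 768 = 55043/66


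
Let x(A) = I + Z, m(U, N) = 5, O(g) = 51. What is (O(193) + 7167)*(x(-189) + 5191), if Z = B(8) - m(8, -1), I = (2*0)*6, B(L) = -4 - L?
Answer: 37345932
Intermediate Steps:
I = 0 (I = 0*6 = 0)
Z = -17 (Z = (-4 - 1*8) - 1*5 = (-4 - 8) - 5 = -12 - 5 = -17)
x(A) = -17 (x(A) = 0 - 17 = -17)
(O(193) + 7167)*(x(-189) + 5191) = (51 + 7167)*(-17 + 5191) = 7218*5174 = 37345932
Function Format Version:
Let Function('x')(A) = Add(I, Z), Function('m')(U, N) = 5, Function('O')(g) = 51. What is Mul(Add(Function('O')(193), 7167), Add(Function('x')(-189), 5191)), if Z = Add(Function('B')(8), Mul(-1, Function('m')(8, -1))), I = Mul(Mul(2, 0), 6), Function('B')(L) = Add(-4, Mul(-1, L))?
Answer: 37345932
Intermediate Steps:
I = 0 (I = Mul(0, 6) = 0)
Z = -17 (Z = Add(Add(-4, Mul(-1, 8)), Mul(-1, 5)) = Add(Add(-4, -8), -5) = Add(-12, -5) = -17)
Function('x')(A) = -17 (Function('x')(A) = Add(0, -17) = -17)
Mul(Add(Function('O')(193), 7167), Add(Function('x')(-189), 5191)) = Mul(Add(51, 7167), Add(-17, 5191)) = Mul(7218, 5174) = 37345932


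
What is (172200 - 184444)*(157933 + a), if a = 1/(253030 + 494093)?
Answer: -1444735393049440/747123 ≈ -1.9337e+9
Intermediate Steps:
a = 1/747123 ≈ 1.3385e-6
(172200 - 184444)*(157933 + a) = (172200 - 184444)*(157933 + 1/747123) = -12244*117995376760/747123 = -1444735393049440/747123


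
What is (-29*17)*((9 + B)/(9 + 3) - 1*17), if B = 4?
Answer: 94163/12 ≈ 7846.9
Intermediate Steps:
(-29*17)*((9 + B)/(9 + 3) - 1*17) = (-29*17)*((9 + 4)/(9 + 3) - 1*17) = -493*(13/12 - 17) = -493*(-191/12) = 94163/12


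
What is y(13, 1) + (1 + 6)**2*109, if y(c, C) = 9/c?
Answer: 69442/13 ≈ 5341.7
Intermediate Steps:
y(13, 1) + (1 + 6)**2*109 = 9/13 + (1 + 6)**2*109 = 9*(1/13) + 7**2*109 = 9/13 + 49*109 = 9/13 + 5341 = 69442/13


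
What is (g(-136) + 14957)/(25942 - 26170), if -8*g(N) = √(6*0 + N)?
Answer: -14957/228 + I*√34/912 ≈ -65.601 + 0.0063936*I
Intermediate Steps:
g(N) = -√N/8 (g(N) = -√(6*0 + N)/8 = -√(0 + N)/8 = -√N/8)
(g(-136) + 14957)/(25942 - 26170) = (-I*√34/4 + 14957)/(25942 - 26170) = (-I*√34/4 + 14957)/(-228) = (-I*√34/4 + 14957)*(-1/228) = (14957 - I*√34/4)*(-1/228) = -14957/228 + I*√34/912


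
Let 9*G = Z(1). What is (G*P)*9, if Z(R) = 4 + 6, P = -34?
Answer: -340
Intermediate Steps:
Z(R) = 10
G = 10/9 (G = (⅑)*10 = 10/9 ≈ 1.1111)
(G*P)*9 = ((10/9)*(-34))*9 = -340/9*9 = -340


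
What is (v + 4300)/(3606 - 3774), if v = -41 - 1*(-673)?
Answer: -411/14 ≈ -29.357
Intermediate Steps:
v = 632 (v = -41 + 673 = 632)
(v + 4300)/(3606 - 3774) = (632 + 4300)/(3606 - 3774) = 4932/(-168) = 4932*(-1/168) = -411/14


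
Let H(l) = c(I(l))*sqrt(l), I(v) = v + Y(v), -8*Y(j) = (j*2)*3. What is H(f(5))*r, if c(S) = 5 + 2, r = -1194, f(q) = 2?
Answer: -8358*sqrt(2) ≈ -11820.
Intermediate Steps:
Y(j) = -3*j/4 (Y(j) = -j*2*3/8 = -2*j*3/8 = -3*j/4)
I(v) = v/4 (I(v) = v - 3*v/4 = v/4)
c(S) = 7
H(l) = 7*sqrt(l)
H(f(5))*r = (7*sqrt(2))*(-1194) = -8358*sqrt(2)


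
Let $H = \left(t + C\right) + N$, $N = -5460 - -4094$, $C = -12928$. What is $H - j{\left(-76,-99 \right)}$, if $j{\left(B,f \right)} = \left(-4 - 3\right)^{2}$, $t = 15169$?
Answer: $826$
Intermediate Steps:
$N = -1366$ ($N = -5460 + 4094 = -1366$)
$H = 875$ ($H = \left(15169 - 12928\right) - 1366 = 2241 - 1366 = 875$)
$j{\left(B,f \right)} = 49$ ($j{\left(B,f \right)} = \left(-7\right)^{2} = 49$)
$H - j{\left(-76,-99 \right)} = 875 - 49 = 826$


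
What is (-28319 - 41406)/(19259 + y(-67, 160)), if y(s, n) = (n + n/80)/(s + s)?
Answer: -4671575/1290272 ≈ -3.6206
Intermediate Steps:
y(s, n) = 81*n/(160*s) (y(s, n) = (n + n*(1/80))/((2*s)) = (n + n/80)*(1/(2*s)) = (81*n/80)*(1/(2*s)) = 81*n/(160*s))
(-28319 - 41406)/(19259 + y(-67, 160)) = (-28319 - 41406)/(19259 + (81/160)*160/(-67)) = -69725/(19259 + (81/160)*160*(-1/67)) = -69725/(19259 - 81/67) = -69725/1290272/67 = -69725*67/1290272 = -4671575/1290272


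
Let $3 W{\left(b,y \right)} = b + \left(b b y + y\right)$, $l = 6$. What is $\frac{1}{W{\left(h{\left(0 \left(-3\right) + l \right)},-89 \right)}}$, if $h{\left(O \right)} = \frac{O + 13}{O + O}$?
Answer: $- \frac{432}{44717} \approx -0.0096608$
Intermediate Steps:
$h{\left(O \right)} = \frac{13 + O}{2 O}$
$W{\left(b,y \right)} = \frac{b}{3} + \frac{y}{3} + \frac{y b^{2}}{3}$ ($W{\left(b,y \right)} = \frac{b + \left(b b y + y\right)}{3} = \frac{b + \left(b^{2} y + y\right)}{3} = \frac{b + \left(y b^{2} + y\right)}{3} = \frac{b + \left(y + y b^{2}\right)}{3} = \frac{b + y + y b^{2}}{3} = \frac{b}{3} + \frac{y}{3} + \frac{y b^{2}}{3}$)
$\frac{1}{W{\left(h{\left(0 \left(-3\right) + l \right)},-89 \right)}} = \frac{1}{\frac{\frac{1}{2} \frac{1}{0 \left(-3\right) + 6} \left(13 + \left(0 \left(-3\right) + 6\right)\right)}{3} + \frac{1}{3} \left(-89\right) + \frac{1}{3} \left(-89\right) \left(\frac{13 + \left(0 \left(-3\right) + 6\right)}{2 \left(0 \left(-3\right) + 6\right)}\right)^{2}} = \frac{1}{\frac{\frac{1}{2} \frac{1}{0 + 6} \left(13 + \left(0 + 6\right)\right)}{3} - \frac{89}{3} + \frac{1}{3} \left(-89\right) \left(\frac{13 + \left(0 + 6\right)}{2 \left(0 + 6\right)}\right)^{2}} = \frac{1}{\frac{\frac{1}{2} \cdot \frac{1}{6} \left(13 + 6\right)}{3} - \frac{89}{3} + \frac{1}{3} \left(-89\right) \left(\frac{13 + 6}{2 \cdot 6}\right)^{2}} = \frac{1}{\frac{\frac{1}{2} \cdot \frac{1}{6} \cdot 19}{3} - \frac{89}{3} + \frac{1}{3} \left(-89\right) \left(\frac{1}{2} \cdot \frac{1}{6} \cdot 19\right)^{2}} = \frac{1}{\frac{1}{3} \cdot \frac{19}{12} - \frac{89}{3} + \frac{1}{3} \left(-89\right) \left(\frac{19}{12}\right)^{2}} = \frac{1}{\frac{19}{36} - \frac{89}{3} + \frac{1}{3} \left(-89\right) \frac{361}{144}} = \frac{1}{\frac{19}{36} - \frac{89}{3} - \frac{32129}{432}} = \frac{1}{- \frac{44717}{432}} = - \frac{432}{44717}$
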